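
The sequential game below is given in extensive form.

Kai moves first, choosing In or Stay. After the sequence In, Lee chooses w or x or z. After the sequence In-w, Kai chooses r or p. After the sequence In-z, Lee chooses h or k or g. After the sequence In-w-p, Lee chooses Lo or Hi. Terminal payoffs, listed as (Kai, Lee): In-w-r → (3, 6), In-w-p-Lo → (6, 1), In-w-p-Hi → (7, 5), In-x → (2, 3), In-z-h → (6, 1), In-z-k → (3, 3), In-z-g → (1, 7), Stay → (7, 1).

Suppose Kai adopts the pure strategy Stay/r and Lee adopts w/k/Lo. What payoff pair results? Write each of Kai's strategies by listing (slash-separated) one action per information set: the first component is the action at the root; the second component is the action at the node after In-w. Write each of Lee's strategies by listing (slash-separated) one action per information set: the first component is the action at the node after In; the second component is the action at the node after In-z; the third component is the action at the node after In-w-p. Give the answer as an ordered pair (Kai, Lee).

(7, 1)

Trace the play path from the root:
  Kai plays Stay
→ terminal payoff (7, 1).
(Kai's choice at the node after In-w is never reached on this path, so it doesn't affect the outcome.)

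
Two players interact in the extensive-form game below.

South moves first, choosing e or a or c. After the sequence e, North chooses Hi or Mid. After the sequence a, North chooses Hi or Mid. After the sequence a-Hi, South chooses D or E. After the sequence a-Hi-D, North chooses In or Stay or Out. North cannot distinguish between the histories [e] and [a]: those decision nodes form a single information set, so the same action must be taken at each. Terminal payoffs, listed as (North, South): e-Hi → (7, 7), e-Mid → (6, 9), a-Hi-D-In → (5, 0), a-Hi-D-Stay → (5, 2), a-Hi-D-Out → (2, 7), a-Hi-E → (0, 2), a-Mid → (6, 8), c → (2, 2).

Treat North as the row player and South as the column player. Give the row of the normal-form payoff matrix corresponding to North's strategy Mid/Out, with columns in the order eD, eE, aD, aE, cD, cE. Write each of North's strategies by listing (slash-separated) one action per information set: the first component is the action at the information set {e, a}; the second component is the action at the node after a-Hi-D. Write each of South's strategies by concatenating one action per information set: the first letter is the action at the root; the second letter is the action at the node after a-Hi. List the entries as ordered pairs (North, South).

vs eD: South plays e → North plays Mid at [e] → (6, 9)
vs eE: South plays e → North plays Mid at [e] → (6, 9)
vs aD: South plays a → North plays Mid at [a] → (6, 8)
vs aE: South plays a → North plays Mid at [a] → (6, 8)
vs cD: South plays c → (2, 2)
vs cE: South plays c → (2, 2)

(6,9) (6,9) (6,8) (6,8) (2,2) (2,2)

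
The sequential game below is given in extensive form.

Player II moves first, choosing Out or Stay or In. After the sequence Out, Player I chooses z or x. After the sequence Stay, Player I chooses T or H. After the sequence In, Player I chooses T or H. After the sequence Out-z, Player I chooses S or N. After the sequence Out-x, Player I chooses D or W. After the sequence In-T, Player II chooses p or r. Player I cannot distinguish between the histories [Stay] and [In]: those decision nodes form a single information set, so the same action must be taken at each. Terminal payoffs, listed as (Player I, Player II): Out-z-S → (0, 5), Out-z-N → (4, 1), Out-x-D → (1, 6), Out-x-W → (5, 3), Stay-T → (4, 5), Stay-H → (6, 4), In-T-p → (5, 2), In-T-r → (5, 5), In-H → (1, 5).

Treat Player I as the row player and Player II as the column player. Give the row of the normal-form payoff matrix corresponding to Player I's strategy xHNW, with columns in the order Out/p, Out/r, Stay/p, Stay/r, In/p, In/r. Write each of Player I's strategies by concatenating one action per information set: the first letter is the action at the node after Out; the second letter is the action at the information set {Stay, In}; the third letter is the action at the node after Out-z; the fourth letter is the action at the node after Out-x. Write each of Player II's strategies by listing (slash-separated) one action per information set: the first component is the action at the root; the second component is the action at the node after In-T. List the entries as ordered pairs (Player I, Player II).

vs Out/p: Player II plays Out → Player I plays x at [Out] → Player I plays W at [Out-x] → (5, 3)
vs Out/r: Player II plays Out → Player I plays x at [Out] → Player I plays W at [Out-x] → (5, 3)
vs Stay/p: Player II plays Stay → Player I plays H at [Stay] → (6, 4)
vs Stay/r: Player II plays Stay → Player I plays H at [Stay] → (6, 4)
vs In/p: Player II plays In → Player I plays H at [In] → (1, 5)
vs In/r: Player II plays In → Player I plays H at [In] → (1, 5)

(5,3) (5,3) (6,4) (6,4) (1,5) (1,5)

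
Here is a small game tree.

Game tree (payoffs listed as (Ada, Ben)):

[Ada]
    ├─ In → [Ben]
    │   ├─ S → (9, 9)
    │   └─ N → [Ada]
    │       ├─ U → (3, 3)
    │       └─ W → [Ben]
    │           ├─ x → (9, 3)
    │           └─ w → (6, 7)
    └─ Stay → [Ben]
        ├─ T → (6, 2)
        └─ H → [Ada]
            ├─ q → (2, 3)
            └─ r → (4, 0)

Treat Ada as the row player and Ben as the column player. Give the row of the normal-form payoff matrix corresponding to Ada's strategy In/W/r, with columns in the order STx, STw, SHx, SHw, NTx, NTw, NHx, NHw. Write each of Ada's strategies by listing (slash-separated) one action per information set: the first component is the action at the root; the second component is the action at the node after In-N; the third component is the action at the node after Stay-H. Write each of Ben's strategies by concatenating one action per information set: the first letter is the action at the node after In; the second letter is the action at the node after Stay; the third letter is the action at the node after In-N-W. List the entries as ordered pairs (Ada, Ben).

vs STx: Ada plays In → Ben plays S at [In] → (9, 9)
vs STw: Ada plays In → Ben plays S at [In] → (9, 9)
vs SHx: Ada plays In → Ben plays S at [In] → (9, 9)
vs SHw: Ada plays In → Ben plays S at [In] → (9, 9)
vs NTx: Ada plays In → Ben plays N at [In] → Ada plays W at [In-N] → Ben plays x at [In-N-W] → (9, 3)
vs NTw: Ada plays In → Ben plays N at [In] → Ada plays W at [In-N] → Ben plays w at [In-N-W] → (6, 7)
vs NHx: Ada plays In → Ben plays N at [In] → Ada plays W at [In-N] → Ben plays x at [In-N-W] → (9, 3)
vs NHw: Ada plays In → Ben plays N at [In] → Ada plays W at [In-N] → Ben plays w at [In-N-W] → (6, 7)

(9,9) (9,9) (9,9) (9,9) (9,3) (6,7) (9,3) (6,7)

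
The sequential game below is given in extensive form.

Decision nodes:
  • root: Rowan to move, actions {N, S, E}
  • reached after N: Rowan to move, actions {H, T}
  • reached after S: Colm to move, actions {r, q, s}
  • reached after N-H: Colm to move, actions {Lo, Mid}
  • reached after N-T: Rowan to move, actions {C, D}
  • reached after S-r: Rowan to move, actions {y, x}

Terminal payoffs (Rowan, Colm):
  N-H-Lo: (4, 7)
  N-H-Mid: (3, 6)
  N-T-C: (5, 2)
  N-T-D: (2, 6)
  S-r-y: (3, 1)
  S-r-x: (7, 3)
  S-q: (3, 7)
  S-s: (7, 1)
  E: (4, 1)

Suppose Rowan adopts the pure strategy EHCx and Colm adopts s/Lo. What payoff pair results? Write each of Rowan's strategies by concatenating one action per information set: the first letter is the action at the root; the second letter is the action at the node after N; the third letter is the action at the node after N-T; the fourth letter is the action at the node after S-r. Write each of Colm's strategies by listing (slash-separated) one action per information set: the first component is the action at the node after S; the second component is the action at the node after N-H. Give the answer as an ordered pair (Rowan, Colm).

Trace the play path from the root:
  Rowan plays E
→ terminal payoff (4, 1).
(Rowan's choice at the node after N is never reached on this path, so it doesn't affect the outcome.)

(4, 1)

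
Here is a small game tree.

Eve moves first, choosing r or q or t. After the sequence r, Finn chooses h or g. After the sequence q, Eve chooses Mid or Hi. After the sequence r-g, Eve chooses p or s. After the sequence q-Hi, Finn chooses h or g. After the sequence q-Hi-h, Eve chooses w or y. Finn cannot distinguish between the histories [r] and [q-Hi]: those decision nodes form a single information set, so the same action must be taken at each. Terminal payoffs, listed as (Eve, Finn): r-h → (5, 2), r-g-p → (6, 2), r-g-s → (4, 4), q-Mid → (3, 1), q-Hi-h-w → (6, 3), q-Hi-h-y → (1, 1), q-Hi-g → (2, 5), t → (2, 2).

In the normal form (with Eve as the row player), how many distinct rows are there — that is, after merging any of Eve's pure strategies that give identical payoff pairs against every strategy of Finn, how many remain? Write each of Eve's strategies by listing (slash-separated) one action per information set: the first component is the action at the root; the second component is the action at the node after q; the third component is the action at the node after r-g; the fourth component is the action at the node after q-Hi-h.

Eve has 24 pure strategies: r/Mid/p/w, r/Mid/p/y, r/Mid/s/w, r/Mid/s/y, r/Hi/p/w, r/Hi/p/y, r/Hi/s/w, r/Hi/s/y, q/Mid/p/w, q/Mid/p/y, q/Mid/s/w, q/Mid/s/y, q/Hi/p/w, q/Hi/p/y, q/Hi/s/w, q/Hi/s/y, t/Mid/p/w, t/Mid/p/y, t/Mid/s/w, t/Mid/s/y, t/Hi/p/w, t/Hi/p/y, t/Hi/s/w, t/Hi/s/y. Columns: h, g.
{r/Mid/p/w, r/Mid/p/y, r/Hi/p/w, r/Hi/p/y} → row (5,2) (6,2)
{r/Mid/s/w, r/Mid/s/y, r/Hi/s/w, r/Hi/s/y} → row (5,2) (4,4)
{q/Mid/p/w, q/Mid/p/y, q/Mid/s/w, q/Mid/s/y} → row (3,1) (3,1)
{q/Hi/p/w, q/Hi/s/w} → row (6,3) (2,5)
{q/Hi/p/y, q/Hi/s/y} → row (1,1) (2,5)
{t/Mid/p/w, t/Mid/p/y, t/Mid/s/w, t/Mid/s/y, t/Hi/p/w, t/Hi/p/y, t/Hi/s/w, t/Hi/s/y} → row (2,2) (2,2)
That's 6 distinct rows out of 24 strategies.

6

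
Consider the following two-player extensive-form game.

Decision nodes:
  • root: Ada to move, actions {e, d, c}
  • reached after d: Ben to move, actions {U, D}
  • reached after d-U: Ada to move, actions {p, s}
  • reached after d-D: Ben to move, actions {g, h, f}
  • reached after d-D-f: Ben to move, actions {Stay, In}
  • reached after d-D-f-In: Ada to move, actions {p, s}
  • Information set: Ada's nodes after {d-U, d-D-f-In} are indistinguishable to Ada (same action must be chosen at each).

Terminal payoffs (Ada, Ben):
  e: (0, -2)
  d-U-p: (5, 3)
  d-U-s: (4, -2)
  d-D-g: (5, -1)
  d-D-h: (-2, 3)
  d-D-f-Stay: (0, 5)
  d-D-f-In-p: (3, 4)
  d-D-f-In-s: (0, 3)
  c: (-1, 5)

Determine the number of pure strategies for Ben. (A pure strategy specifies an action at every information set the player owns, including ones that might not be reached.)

Ben owns the node after d with actions {U, D} — two choices.
Ben owns the node after d-D with actions {g, h, f} — three choices.
Ben owns the node after d-D-f with actions {Stay, In} — two choices.
A pure strategy fixes one action at each information set independently, so the count is the product 2 × 3 × 2 = 12.

12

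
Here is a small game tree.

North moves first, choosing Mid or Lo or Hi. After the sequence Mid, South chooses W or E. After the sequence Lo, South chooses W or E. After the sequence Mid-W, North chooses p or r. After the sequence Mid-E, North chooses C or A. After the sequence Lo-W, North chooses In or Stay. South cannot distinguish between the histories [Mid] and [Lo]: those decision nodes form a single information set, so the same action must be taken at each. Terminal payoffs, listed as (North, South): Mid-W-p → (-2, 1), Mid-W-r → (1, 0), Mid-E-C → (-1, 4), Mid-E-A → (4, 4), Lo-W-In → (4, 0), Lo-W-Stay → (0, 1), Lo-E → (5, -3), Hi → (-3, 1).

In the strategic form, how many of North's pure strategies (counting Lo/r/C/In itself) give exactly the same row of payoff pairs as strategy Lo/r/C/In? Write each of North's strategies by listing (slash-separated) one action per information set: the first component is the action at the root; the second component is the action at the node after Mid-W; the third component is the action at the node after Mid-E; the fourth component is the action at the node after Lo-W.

4

Row for Lo/r/C/In (columns W, E): (4,0) (5,-3).
Under Lo/r/C/In, North's choice at the node after Mid-W and at the node after Mid-E can never be reached regardless of what South does, so varying those choices leaves every outcome unchanged.
Holding the reachable choices fixed and varying the unreachable ones freely already gives 2 × 2 = 4 equivalent strategies.
No other strategy reproduces this row, so those 4 are the full class: Lo/p/C/In, Lo/p/A/In, Lo/r/C/In, Lo/r/A/In.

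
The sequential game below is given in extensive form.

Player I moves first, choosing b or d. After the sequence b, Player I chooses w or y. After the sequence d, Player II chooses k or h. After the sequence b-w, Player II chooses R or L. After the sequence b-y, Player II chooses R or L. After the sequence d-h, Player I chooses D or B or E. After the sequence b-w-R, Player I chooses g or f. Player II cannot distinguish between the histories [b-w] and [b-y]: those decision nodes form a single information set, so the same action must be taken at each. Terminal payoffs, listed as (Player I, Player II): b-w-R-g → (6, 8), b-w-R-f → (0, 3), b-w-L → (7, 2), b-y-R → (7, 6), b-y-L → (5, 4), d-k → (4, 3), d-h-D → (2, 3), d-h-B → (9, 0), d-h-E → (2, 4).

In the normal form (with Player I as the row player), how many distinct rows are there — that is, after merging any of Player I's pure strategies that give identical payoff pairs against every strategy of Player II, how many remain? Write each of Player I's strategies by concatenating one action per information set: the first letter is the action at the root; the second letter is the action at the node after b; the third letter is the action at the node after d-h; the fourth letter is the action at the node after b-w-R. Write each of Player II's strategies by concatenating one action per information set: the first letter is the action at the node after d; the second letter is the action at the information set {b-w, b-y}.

Player I has 24 pure strategies: bwDg, bwDf, bwBg, bwBf, bwEg, bwEf, byDg, byDf, byBg, byBf, byEg, byEf, dwDg, dwDf, dwBg, dwBf, dwEg, dwEf, dyDg, dyDf, dyBg, dyBf, dyEg, dyEf. Columns: kR, kL, hR, hL.
{bwDg, bwBg, bwEg} → row (6,8) (7,2) (6,8) (7,2)
{bwDf, bwBf, bwEf} → row (0,3) (7,2) (0,3) (7,2)
{byDg, byDf, byBg, byBf, byEg, byEf} → row (7,6) (5,4) (7,6) (5,4)
{dwDg, dwDf, dyDg, dyDf} → row (4,3) (4,3) (2,3) (2,3)
{dwBg, dwBf, dyBg, dyBf} → row (4,3) (4,3) (9,0) (9,0)
{dwEg, dwEf, dyEg, dyEf} → row (4,3) (4,3) (2,4) (2,4)
That's 6 distinct rows out of 24 strategies.

6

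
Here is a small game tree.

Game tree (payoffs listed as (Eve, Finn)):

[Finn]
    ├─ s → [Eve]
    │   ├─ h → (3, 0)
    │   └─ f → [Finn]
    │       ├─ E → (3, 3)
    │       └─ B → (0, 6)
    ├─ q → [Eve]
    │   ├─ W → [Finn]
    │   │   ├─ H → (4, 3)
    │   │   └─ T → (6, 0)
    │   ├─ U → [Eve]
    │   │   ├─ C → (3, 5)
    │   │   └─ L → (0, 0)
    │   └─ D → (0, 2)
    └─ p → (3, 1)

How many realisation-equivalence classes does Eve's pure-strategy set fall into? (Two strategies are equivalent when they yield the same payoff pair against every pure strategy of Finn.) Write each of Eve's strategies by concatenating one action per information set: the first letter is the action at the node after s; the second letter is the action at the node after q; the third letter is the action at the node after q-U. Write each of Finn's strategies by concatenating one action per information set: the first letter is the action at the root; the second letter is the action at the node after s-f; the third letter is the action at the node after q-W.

Eve has 12 pure strategies: hWC, hWL, hUC, hUL, hDC, hDL, fWC, fWL, fUC, fUL, fDC, fDL. Columns: sEH, sET, sBH, sBT, qEH, qET, qBH, qBT, pEH, pET, pBH, pBT.
{hWC, hWL} → row (3,0) (3,0) (3,0) (3,0) (4,3) (6,0) (4,3) (6,0) (3,1) (3,1) (3,1) (3,1)
{hUC} → row (3,0) (3,0) (3,0) (3,0) (3,5) (3,5) (3,5) (3,5) (3,1) (3,1) (3,1) (3,1)
{hUL} → row (3,0) (3,0) (3,0) (3,0) (0,0) (0,0) (0,0) (0,0) (3,1) (3,1) (3,1) (3,1)
{hDC, hDL} → row (3,0) (3,0) (3,0) (3,0) (0,2) (0,2) (0,2) (0,2) (3,1) (3,1) (3,1) (3,1)
{fWC, fWL} → row (3,3) (3,3) (0,6) (0,6) (4,3) (6,0) (4,3) (6,0) (3,1) (3,1) (3,1) (3,1)
{fUC} → row (3,3) (3,3) (0,6) (0,6) (3,5) (3,5) (3,5) (3,5) (3,1) (3,1) (3,1) (3,1)
{fUL} → row (3,3) (3,3) (0,6) (0,6) (0,0) (0,0) (0,0) (0,0) (3,1) (3,1) (3,1) (3,1)
{fDC, fDL} → row (3,3) (3,3) (0,6) (0,6) (0,2) (0,2) (0,2) (0,2) (3,1) (3,1) (3,1) (3,1)
That's 8 distinct rows out of 12 strategies.

8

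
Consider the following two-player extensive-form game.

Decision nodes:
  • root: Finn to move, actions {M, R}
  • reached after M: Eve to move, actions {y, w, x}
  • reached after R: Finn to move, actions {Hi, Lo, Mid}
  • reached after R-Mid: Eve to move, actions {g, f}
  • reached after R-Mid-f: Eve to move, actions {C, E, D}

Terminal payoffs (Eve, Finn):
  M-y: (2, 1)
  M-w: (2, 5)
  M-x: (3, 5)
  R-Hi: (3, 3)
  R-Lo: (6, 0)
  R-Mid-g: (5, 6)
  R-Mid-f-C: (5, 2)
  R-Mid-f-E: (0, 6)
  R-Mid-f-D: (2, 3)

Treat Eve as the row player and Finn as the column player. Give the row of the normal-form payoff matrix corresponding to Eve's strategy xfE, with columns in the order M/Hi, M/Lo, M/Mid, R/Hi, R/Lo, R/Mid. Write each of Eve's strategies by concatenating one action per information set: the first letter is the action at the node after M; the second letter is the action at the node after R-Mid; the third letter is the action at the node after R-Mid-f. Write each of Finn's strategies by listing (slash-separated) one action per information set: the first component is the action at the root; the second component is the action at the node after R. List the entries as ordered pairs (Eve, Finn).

(3,5) (3,5) (3,5) (3,3) (6,0) (0,6)

vs M/Hi: Finn plays M → Eve plays x at [M] → (3, 5)
vs M/Lo: Finn plays M → Eve plays x at [M] → (3, 5)
vs M/Mid: Finn plays M → Eve plays x at [M] → (3, 5)
vs R/Hi: Finn plays R → Finn plays Hi at [R] → (3, 3)
vs R/Lo: Finn plays R → Finn plays Lo at [R] → (6, 0)
vs R/Mid: Finn plays R → Finn plays Mid at [R] → Eve plays f at [R-Mid] → Eve plays E at [R-Mid-f] → (0, 6)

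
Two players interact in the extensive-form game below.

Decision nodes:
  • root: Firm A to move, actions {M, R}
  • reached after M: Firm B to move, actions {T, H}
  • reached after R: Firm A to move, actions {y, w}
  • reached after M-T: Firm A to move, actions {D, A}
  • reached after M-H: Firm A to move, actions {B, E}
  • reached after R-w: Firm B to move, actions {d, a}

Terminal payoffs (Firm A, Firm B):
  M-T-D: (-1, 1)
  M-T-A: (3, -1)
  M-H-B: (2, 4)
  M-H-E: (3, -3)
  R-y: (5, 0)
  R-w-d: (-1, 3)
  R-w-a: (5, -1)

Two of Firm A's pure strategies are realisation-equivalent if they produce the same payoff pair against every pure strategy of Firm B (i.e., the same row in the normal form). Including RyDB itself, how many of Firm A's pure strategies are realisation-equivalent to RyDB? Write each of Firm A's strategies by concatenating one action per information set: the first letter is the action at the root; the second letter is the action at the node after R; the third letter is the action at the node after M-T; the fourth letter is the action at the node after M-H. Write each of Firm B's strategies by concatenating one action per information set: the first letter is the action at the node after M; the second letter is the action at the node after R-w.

Row for RyDB (columns Td, Ta, Hd, Ha): (5,0) (5,0) (5,0) (5,0).
Under RyDB, Firm A's choice at the node after M-T and at the node after M-H can never be reached regardless of what Firm B does, so varying those choices leaves every outcome unchanged.
Holding the reachable choices fixed and varying the unreachable ones freely already gives 2 × 2 = 4 equivalent strategies.
No other strategy reproduces this row, so those 4 are the full class: RyDB, RyDE, RyAB, RyAE.

4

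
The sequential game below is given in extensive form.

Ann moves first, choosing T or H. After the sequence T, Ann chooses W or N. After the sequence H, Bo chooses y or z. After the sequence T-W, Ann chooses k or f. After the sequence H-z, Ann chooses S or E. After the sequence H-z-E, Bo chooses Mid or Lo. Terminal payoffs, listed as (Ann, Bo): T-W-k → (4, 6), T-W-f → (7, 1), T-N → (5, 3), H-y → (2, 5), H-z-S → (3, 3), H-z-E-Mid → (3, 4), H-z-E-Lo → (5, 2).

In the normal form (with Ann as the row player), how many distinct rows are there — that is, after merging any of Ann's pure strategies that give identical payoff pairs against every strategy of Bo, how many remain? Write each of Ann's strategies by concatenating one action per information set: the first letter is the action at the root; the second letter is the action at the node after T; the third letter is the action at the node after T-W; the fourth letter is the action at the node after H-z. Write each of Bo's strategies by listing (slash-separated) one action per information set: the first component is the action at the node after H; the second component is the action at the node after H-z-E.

Ann has 16 pure strategies: TWkS, TWkE, TWfS, TWfE, TNkS, TNkE, TNfS, TNfE, HWkS, HWkE, HWfS, HWfE, HNkS, HNkE, HNfS, HNfE. Columns: y/Mid, y/Lo, z/Mid, z/Lo.
{TWkS, TWkE} → row (4,6) (4,6) (4,6) (4,6)
{TWfS, TWfE} → row (7,1) (7,1) (7,1) (7,1)
{TNkS, TNkE, TNfS, TNfE} → row (5,3) (5,3) (5,3) (5,3)
{HWkS, HWfS, HNkS, HNfS} → row (2,5) (2,5) (3,3) (3,3)
{HWkE, HWfE, HNkE, HNfE} → row (2,5) (2,5) (3,4) (5,2)
That's 5 distinct rows out of 16 strategies.

5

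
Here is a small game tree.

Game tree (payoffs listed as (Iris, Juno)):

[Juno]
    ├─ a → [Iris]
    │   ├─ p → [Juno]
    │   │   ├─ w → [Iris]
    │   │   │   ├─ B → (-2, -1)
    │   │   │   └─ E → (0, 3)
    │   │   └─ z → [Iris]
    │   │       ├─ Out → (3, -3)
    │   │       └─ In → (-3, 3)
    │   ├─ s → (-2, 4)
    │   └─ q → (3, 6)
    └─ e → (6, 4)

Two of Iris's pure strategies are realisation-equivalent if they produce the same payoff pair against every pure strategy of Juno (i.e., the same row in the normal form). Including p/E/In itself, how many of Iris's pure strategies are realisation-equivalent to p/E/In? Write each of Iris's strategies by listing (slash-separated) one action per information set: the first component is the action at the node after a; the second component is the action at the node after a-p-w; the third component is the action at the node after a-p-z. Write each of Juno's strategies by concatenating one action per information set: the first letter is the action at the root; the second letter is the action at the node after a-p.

1

Row for p/E/In (columns aw, az, ew, ez): (0,3) (-3,3) (6,4) (6,4).
Every one of Iris's information sets is on the play path for some reply by Juno when Iris follows p/E/In.
Changing the action at any of them therefore changes at least one column, so only p/E/In itself gives this row.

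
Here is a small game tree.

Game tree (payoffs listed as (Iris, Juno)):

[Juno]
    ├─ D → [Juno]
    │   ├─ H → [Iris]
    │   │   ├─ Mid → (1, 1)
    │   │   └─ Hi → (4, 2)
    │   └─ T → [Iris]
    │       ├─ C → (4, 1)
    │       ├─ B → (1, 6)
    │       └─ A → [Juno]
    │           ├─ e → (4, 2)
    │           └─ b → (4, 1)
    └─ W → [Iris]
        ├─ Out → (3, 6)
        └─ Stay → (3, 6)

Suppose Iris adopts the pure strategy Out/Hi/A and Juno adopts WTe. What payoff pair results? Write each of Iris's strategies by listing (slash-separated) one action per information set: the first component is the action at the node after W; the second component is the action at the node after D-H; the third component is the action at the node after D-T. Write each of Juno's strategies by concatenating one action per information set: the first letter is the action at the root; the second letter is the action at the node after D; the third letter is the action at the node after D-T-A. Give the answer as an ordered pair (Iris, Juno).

Trace the play path from the root:
  Juno plays W
  Iris plays Out at [W]
→ terminal payoff (3, 6).
(Iris's choice at the node after D-H is never reached on this path, so it doesn't affect the outcome.)

(3, 6)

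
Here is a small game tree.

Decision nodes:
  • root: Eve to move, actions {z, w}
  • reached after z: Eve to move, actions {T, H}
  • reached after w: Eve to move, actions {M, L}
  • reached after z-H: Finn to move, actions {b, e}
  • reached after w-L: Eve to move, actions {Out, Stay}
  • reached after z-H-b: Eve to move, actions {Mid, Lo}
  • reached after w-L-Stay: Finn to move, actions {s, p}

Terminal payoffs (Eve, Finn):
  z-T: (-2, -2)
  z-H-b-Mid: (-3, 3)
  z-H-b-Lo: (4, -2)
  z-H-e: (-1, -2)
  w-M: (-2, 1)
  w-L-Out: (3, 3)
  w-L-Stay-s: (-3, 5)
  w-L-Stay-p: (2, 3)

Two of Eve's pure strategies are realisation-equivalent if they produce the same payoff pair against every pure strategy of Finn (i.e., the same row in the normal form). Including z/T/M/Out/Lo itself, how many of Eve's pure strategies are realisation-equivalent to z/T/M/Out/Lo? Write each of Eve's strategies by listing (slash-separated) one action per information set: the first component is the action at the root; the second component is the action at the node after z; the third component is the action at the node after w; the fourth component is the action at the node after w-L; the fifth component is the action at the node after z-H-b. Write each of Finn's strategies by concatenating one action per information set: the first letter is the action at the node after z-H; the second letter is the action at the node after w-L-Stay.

Row for z/T/M/Out/Lo (columns bs, bp, es, ep): (-2,-2) (-2,-2) (-2,-2) (-2,-2).
Under z/T/M/Out/Lo, Eve's choice at the node after w and at the node after w-L and at the node after z-H-b can never be reached regardless of what Finn does, so varying those choices leaves every outcome unchanged.
Holding the reachable choices fixed and varying the unreachable ones freely already gives 2 × 2 × 2 = 8 equivalent strategies.
No other strategy reproduces this row, so those 8 are the full class: z/T/M/Out/Mid, z/T/M/Out/Lo, z/T/M/Stay/Mid, z/T/M/Stay/Lo, z/T/L/Out/Mid, z/T/L/Out/Lo, z/T/L/Stay/Mid, z/T/L/Stay/Lo.

8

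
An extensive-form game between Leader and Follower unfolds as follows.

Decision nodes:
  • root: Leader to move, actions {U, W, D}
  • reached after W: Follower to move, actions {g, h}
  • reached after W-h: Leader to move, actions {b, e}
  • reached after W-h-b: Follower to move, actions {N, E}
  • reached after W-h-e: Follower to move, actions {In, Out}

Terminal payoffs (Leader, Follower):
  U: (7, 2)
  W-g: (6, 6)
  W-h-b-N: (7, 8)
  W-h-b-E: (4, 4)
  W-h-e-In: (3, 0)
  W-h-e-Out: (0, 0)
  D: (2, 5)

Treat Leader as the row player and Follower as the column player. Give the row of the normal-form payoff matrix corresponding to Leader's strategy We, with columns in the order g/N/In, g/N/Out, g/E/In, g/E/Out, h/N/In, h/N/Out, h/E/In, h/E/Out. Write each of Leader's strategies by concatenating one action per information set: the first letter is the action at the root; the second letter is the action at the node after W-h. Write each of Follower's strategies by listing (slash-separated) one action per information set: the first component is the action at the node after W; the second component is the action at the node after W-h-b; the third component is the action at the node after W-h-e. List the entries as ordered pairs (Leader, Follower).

(6,6) (6,6) (6,6) (6,6) (3,0) (0,0) (3,0) (0,0)

vs g/N/In: Leader plays W → Follower plays g at [W] → (6, 6)
vs g/N/Out: Leader plays W → Follower plays g at [W] → (6, 6)
vs g/E/In: Leader plays W → Follower plays g at [W] → (6, 6)
vs g/E/Out: Leader plays W → Follower plays g at [W] → (6, 6)
vs h/N/In: Leader plays W → Follower plays h at [W] → Leader plays e at [W-h] → Follower plays In at [W-h-e] → (3, 0)
vs h/N/Out: Leader plays W → Follower plays h at [W] → Leader plays e at [W-h] → Follower plays Out at [W-h-e] → (0, 0)
vs h/E/In: Leader plays W → Follower plays h at [W] → Leader plays e at [W-h] → Follower plays In at [W-h-e] → (3, 0)
vs h/E/Out: Leader plays W → Follower plays h at [W] → Leader plays e at [W-h] → Follower plays Out at [W-h-e] → (0, 0)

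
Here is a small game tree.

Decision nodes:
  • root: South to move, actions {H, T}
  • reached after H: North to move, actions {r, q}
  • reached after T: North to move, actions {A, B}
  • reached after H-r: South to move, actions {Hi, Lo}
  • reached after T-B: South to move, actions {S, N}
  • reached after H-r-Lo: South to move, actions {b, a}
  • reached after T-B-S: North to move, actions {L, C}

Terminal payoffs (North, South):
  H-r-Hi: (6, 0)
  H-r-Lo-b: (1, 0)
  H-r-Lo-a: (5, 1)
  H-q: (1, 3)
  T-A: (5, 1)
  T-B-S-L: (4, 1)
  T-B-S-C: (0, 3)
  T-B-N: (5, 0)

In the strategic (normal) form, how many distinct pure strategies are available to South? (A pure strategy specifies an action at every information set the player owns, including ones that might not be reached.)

16

South owns the root with actions {H, T} — two choices.
South owns the node after H-r with actions {Hi, Lo} — two choices.
South owns the node after T-B with actions {S, N} — two choices.
South owns the node after H-r-Lo with actions {b, a} — two choices.
A pure strategy fixes one action at each information set independently, so the count is the product 2 × 2 × 2 × 2 = 16.
(For reference, North has 8 pure strategies, giving a 16×8 normal-form matrix.)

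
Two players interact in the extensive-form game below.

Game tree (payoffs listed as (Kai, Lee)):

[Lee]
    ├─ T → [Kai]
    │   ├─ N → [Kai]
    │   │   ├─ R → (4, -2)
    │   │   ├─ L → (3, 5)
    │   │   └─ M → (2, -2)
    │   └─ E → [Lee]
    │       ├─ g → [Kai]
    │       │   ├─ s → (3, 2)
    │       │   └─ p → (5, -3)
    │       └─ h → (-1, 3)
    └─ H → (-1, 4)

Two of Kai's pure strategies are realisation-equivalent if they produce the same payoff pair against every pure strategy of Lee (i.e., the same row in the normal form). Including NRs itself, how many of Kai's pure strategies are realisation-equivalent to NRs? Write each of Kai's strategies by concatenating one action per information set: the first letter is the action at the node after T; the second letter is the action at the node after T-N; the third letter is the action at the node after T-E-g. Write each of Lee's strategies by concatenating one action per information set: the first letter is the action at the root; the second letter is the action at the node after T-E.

2

Row for NRs (columns Tg, Th, Hg, Hh): (4,-2) (4,-2) (-1,4) (-1,4).
Under NRs, Kai's choice at the node after T-E-g can never be reached regardless of what Lee does, so varying those choices leaves every outcome unchanged.
Holding the reachable choices fixed and varying the unreachable one freely already gives 2 equivalent strategies.
No other strategy reproduces this row, so those 2 are the full class: NRs, NRp.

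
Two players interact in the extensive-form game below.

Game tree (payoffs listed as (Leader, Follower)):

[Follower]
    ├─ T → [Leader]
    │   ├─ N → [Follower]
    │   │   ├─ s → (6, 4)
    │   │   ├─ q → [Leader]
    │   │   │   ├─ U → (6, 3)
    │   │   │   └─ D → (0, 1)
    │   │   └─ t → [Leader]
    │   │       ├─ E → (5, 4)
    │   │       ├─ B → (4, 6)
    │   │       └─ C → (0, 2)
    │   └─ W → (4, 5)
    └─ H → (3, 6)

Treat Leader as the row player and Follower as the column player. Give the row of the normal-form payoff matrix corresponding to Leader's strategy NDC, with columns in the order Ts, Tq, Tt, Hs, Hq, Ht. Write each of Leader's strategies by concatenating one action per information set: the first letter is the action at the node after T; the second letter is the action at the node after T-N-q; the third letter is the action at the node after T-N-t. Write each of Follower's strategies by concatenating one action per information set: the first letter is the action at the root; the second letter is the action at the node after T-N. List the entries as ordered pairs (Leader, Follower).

(6,4) (0,1) (0,2) (3,6) (3,6) (3,6)

vs Ts: Follower plays T → Leader plays N at [T] → Follower plays s at [T-N] → (6, 4)
vs Tq: Follower plays T → Leader plays N at [T] → Follower plays q at [T-N] → Leader plays D at [T-N-q] → (0, 1)
vs Tt: Follower plays T → Leader plays N at [T] → Follower plays t at [T-N] → Leader plays C at [T-N-t] → (0, 2)
vs Hs: Follower plays H → (3, 6)
vs Hq: Follower plays H → (3, 6)
vs Ht: Follower plays H → (3, 6)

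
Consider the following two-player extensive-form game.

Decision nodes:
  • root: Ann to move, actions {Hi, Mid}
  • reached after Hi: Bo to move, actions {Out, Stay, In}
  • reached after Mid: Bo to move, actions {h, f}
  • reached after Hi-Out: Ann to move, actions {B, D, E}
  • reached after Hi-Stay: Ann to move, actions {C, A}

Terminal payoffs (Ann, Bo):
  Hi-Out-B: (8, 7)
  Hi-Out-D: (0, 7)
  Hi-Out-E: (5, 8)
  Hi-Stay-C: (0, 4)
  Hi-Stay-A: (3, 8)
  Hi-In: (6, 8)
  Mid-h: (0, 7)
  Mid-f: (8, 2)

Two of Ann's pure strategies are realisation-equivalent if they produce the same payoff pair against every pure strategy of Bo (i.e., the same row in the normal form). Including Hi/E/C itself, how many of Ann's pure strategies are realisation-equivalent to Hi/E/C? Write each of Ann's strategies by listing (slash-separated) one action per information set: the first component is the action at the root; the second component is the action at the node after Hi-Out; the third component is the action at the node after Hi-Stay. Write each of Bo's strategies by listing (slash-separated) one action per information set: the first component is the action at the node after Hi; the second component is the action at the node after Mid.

1

Row for Hi/E/C (columns Out/h, Out/f, Stay/h, Stay/f, In/h, In/f): (5,8) (5,8) (0,4) (0,4) (6,8) (6,8).
Every one of Ann's information sets is on the play path for some reply by Bo when Ann follows Hi/E/C.
Changing the action at any of them therefore changes at least one column, so only Hi/E/C itself gives this row.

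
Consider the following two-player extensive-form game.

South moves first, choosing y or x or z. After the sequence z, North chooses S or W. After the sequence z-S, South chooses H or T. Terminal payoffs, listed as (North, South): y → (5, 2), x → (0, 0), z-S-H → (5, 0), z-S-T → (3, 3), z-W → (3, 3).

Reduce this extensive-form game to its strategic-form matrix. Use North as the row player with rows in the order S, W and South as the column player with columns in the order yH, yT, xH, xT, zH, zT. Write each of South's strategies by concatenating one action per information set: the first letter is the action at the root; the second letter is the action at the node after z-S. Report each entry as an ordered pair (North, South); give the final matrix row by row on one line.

Row S: yH→(5,2), yT→(5,2), xH→(0,0), xT→(0,0), zH→(5,0), zT→(3,3)
Row W: yH→(5,2), yT→(5,2), xH→(0,0), xT→(0,0), zH→(3,3), zT→(3,3)

S: (5,2) (5,2) (0,0) (0,0) (5,0) (3,3) | W: (5,2) (5,2) (0,0) (0,0) (3,3) (3,3)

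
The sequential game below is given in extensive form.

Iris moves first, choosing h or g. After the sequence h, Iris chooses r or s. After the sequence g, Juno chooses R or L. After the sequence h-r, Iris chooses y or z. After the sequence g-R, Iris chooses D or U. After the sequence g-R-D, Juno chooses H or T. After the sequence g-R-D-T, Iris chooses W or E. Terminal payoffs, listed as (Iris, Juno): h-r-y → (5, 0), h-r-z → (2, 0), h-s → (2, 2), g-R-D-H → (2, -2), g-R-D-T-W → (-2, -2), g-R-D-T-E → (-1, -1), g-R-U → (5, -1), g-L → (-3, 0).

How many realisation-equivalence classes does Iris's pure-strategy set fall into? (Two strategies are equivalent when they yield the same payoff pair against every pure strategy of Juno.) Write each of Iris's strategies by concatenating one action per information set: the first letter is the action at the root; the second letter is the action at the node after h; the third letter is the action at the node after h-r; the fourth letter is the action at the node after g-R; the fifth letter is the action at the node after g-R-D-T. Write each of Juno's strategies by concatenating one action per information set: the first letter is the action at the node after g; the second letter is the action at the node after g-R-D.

6

Iris has 32 pure strategies: hryDW, hryDE, hryUW, hryUE, hrzDW, hrzDE, hrzUW, hrzUE, hsyDW, hsyDE, hsyUW, hsyUE, hszDW, hszDE, hszUW, hszUE, gryDW, gryDE, gryUW, gryUE, grzDW, grzDE, grzUW, grzUE, gsyDW, gsyDE, gsyUW, gsyUE, gszDW, gszDE, gszUW, gszUE. Columns: RH, RT, LH, LT.
{hryDW, hryDE, hryUW, hryUE} → row (5,0) (5,0) (5,0) (5,0)
{hrzDW, hrzDE, hrzUW, hrzUE} → row (2,0) (2,0) (2,0) (2,0)
{hsyDW, hsyDE, hsyUW, hsyUE, hszDW, hszDE, hszUW, hszUE} → row (2,2) (2,2) (2,2) (2,2)
{gryDW, grzDW, gsyDW, gszDW} → row (2,-2) (-2,-2) (-3,0) (-3,0)
{gryDE, grzDE, gsyDE, gszDE} → row (2,-2) (-1,-1) (-3,0) (-3,0)
{gryUW, gryUE, grzUW, grzUE, gsyUW, gsyUE, gszUW, gszUE} → row (5,-1) (5,-1) (-3,0) (-3,0)
That's 6 distinct rows out of 32 strategies.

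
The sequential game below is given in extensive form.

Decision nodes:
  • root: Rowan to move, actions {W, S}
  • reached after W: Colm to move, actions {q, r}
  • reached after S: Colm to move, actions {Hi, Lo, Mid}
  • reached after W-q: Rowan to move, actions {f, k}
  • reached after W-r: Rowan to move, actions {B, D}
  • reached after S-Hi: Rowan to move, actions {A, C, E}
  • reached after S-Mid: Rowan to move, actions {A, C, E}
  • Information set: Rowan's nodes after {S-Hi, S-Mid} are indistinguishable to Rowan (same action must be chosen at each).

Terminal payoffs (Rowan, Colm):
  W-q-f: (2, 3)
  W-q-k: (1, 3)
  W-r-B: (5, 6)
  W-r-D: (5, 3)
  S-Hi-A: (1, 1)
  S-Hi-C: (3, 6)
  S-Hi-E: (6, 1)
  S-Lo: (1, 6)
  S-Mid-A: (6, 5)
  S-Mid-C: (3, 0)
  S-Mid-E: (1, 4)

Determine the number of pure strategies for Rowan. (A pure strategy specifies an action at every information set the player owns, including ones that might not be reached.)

24

Rowan owns the root with actions {W, S} — two choices.
Rowan owns the node after W-q with actions {f, k} — two choices.
Rowan owns the node after W-r with actions {B, D} — two choices.
Rowan owns the information set {S-Hi, S-Mid} with actions {A, C, E} — three choices.
A pure strategy fixes one action at each information set independently, so the count is the product 2 × 2 × 2 × 3 = 24.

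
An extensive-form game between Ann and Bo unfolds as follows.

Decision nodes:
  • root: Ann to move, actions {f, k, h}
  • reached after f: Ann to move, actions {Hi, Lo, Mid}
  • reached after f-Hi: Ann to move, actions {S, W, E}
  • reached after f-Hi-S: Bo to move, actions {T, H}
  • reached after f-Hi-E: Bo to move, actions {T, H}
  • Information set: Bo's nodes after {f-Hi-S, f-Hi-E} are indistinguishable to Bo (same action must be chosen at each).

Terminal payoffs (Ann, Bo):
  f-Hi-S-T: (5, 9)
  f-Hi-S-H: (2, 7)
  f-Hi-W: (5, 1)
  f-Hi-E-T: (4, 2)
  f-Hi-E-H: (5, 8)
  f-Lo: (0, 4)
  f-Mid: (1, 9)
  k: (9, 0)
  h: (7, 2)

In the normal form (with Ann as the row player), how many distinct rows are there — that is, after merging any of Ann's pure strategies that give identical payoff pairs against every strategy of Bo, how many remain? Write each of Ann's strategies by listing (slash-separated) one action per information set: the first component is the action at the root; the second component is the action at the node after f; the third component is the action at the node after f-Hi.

Ann has 27 pure strategies: f/Hi/S, f/Hi/W, f/Hi/E, f/Lo/S, f/Lo/W, f/Lo/E, f/Mid/S, f/Mid/W, f/Mid/E, k/Hi/S, k/Hi/W, k/Hi/E, k/Lo/S, k/Lo/W, k/Lo/E, k/Mid/S, k/Mid/W, k/Mid/E, h/Hi/S, h/Hi/W, h/Hi/E, h/Lo/S, h/Lo/W, h/Lo/E, h/Mid/S, h/Mid/W, h/Mid/E. Columns: T, H.
{f/Hi/S} → row (5,9) (2,7)
{f/Hi/W} → row (5,1) (5,1)
{f/Hi/E} → row (4,2) (5,8)
{f/Lo/S, f/Lo/W, f/Lo/E} → row (0,4) (0,4)
{f/Mid/S, f/Mid/W, f/Mid/E} → row (1,9) (1,9)
{k/Hi/S, k/Hi/W, k/Hi/E, k/Lo/S, k/Lo/W, k/Lo/E, k/Mid/S, k/Mid/W, k/Mid/E} → row (9,0) (9,0)
{h/Hi/S, h/Hi/W, h/Hi/E, h/Lo/S, h/Lo/W, h/Lo/E, h/Mid/S, h/Mid/W, h/Mid/E} → row (7,2) (7,2)
That's 7 distinct rows out of 27 strategies.

7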